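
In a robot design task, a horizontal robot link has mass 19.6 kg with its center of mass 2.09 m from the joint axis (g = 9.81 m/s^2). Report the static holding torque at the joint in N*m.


tau = m*g*L = 19.6 * 9.81 * 2.09 = 401.8568

401.8568 N*m


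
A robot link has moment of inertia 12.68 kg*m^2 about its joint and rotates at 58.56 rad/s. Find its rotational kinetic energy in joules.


KE = (1/2)*I*omega^2 = 0.5*12.68*58.56^2 = 21741.5946

21741.5946 J


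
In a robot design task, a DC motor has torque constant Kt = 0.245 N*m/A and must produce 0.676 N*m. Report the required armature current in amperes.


I = tau / Kt = 0.676/0.245 = 2.7592

2.7592 A


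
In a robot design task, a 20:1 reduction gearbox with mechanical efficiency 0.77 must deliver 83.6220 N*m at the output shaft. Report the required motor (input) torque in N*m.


tau_in = tau_out / (N * eta) = 83.6220 / (20 * 0.77) = 5.4300

5.4300 N*m


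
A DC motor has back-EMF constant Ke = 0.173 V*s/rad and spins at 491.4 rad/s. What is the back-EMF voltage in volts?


V_emf = Ke * omega = 0.173*491.4 = 85.0122

85.0122 V


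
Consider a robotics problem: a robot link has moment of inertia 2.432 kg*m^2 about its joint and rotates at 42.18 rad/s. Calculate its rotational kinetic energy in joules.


KE = (1/2)*I*omega^2 = 0.5*2.432*42.18^2 = 2163.4493

2163.4493 J


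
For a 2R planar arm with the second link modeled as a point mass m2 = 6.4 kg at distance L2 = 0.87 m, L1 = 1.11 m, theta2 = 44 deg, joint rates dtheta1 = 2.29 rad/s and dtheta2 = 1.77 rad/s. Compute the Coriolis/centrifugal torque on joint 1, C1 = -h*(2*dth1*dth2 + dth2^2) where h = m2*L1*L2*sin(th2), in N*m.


h = m2*L1*L2*sin(th2) = 6.4*1.11*0.87*sin(44 deg) = 4.293322
C1 = -h*(2*2.29*1.77 + 1.77^2) = -4.293322*11.2395 = -48.2548

-48.2548 N*m


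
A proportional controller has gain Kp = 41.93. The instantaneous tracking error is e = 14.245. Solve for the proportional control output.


u_P = Kp * e = 41.93 * 14.245 = 597.2928

597.2928


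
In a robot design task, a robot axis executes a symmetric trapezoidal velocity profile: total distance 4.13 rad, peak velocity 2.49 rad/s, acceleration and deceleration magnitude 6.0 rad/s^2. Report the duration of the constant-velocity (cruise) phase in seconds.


t_acc = v/a = 0.415000 s, d_acc = v^2/(2a) = 0.516675 rad each
d_cruise = 4.13 - 2*0.516675 = 3.096650 rad
t_cruise = d_cruise/v = 3.096650/2.49 = 1.2436

1.2436 s


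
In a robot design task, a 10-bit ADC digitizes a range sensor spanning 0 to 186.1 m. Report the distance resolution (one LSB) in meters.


res = range / 2^n = 186.1/2^10 = 186.1/1024 = 0.1817

0.1817 m


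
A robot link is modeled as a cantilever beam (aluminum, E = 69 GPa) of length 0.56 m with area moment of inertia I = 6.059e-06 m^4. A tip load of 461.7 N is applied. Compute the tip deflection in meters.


delta = F*L^3/(3*E*I) = 461.7*0.56^3/(3*6.900e+10*6.059e-06)
      = 81.0819072/1254213 = 6.4648e-05

6.4648e-05 m


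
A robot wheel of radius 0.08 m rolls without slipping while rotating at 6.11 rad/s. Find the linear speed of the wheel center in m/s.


v = omega * r = 6.11 * 0.08 = 0.4888

0.4888 m/s


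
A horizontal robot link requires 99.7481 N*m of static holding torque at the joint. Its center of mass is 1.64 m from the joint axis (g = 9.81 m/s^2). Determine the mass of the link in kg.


m = tau / (g*L) = 99.7481 / (9.81 * 1.64) = 6.2000

6.2000 kg


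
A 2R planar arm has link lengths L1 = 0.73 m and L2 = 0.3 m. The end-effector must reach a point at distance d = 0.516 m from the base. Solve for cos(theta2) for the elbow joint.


cos(th2) = (d^2 - L1^2 - L2^2)/(2*L1*L2) = (0.516^2 - 0.73^2 - 0.3^2)/(2*0.73*0.3) = -0.8143

-0.8143


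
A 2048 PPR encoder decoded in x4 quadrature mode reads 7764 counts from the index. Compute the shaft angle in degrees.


angle = counts * 360 / (PPR*4) = 7764 * 360 / 8192 = 341.1914

341.1914 degrees


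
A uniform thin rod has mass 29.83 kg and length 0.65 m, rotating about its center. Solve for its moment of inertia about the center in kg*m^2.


I = (1/12)*m*L^2 = (1/12)*29.83*0.65^2 = 1.0503

1.0503 kg*m^2


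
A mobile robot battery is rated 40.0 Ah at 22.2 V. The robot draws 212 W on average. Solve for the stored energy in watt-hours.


E = capacity * V = 40.0*22.2 = 888.0000

888.0000 Wh


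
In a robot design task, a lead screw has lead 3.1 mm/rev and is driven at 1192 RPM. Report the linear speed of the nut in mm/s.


v = lead * (RPM/60) = 3.1*1192/60 = 61.5867

61.5867 mm/s


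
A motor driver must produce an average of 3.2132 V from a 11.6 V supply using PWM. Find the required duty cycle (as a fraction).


D = V_avg/V_supply = 3.2132/11.6 = 0.2770

0.2770


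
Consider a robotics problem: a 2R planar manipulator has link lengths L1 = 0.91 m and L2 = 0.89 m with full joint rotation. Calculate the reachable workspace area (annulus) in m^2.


r_max = L1 + L2 = 1.8000, r_min = |L1 - L2| = 0.0200
A = pi*(r_max^2 - r_min^2) = pi*(3.2400 - 0.0004) = 10.1775

10.1775 m^2


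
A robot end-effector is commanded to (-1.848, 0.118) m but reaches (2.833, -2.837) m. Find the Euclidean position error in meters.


dx = 2.833 - (-1.848) = 4.6810, dy = -2.837 - (0.118) = -2.9550
err = sqrt(21.911761 + 8.732025) = 5.5357

5.5357 m


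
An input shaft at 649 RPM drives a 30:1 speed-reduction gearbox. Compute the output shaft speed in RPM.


omega_out = omega_in / N = 649 / 30 = 21.6333

21.6333 RPM


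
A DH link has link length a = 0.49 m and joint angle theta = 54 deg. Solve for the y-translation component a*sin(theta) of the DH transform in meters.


a*sin(theta) = 0.49*sin(54 deg) = 0.3964

0.3964 m


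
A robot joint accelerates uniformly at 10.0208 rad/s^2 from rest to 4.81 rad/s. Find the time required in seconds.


t = delta_omega / alpha = 4.81 / 10.0208 = 0.4800

0.4800 s


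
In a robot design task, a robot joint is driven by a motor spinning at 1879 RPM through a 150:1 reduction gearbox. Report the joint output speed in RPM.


omega_joint = omega_motor / N = 1879 / 150 = 12.5267

12.5267 RPM


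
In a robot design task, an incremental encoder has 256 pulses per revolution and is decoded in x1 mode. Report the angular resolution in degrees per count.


resolution = 360 / (PPR * 1) = 360 / 256 = 1.4062

1.4062 degrees


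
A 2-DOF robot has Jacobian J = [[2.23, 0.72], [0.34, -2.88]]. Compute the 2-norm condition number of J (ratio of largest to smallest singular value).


JJ^T eigenvalues: trace(JJ^T) = 13.9013, det(JJ^T) = det(J)^2 = 44.45155584
s_max^2 = (13.9013 + sqrt(15.43991833))/2 = 8.91533307
s_min^2 = (13.9013 - sqrt(15.43991833))/2 = 4.98596693
kappa = s_max/s_min = sqrt(8.91533307/4.98596693) = 1.3372

1.3372


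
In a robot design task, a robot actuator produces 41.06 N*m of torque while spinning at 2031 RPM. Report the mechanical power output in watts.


omega = 2031 * 2*pi/60 = 212.685823 rad/s
P = tau * omega = 41.06 * 212.685823 = 8732.8799

8732.8799 W


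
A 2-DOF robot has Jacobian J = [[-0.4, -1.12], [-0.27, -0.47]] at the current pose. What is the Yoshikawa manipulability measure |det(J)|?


det(J) = -0.4*-0.47 - (-1.12)*(-0.27) = -0.1144
|det(J)| = 0.1144

0.1144


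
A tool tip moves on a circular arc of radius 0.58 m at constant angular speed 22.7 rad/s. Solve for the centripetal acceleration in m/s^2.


a_c = omega^2 * r = 22.7^2 * 0.58 = 298.8682

298.8682 m/s^2


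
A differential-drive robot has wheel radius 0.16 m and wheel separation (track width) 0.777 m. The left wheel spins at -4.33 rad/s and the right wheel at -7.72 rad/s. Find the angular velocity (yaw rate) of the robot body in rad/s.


omega = r*(wR - wL)/L = 0.16*(-7.72 - (-4.33))/0.777 = -0.6981

-0.6981 rad/s


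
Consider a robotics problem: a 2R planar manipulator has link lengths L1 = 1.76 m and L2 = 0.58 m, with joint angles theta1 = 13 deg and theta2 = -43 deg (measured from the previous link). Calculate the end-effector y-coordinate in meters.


y = L1*sin(th1) + L2*sin(th1+th2) = 1.76*sin(13 deg) + 0.58*sin(-30 deg) = 0.1059

0.1059 m


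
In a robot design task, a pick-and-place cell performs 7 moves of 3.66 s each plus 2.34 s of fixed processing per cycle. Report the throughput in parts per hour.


T_cycle = 7*3.66 + 2.34 = 27.9600 s
rate = 3600/T = 128.7554

128.7554 parts/hour


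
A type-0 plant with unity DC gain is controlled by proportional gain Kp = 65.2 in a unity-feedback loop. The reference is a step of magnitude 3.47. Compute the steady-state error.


e_ss = R/(1 + Kp) = 3.47/(1 + 65.2) = 3.47/66.2000 = 0.0524

0.0524


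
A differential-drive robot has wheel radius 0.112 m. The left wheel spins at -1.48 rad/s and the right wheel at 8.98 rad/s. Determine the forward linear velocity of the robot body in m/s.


v = r*(wR + wL)/2 = 0.112*(8.98 + -1.48)/2 = 0.4200

0.4200 m/s


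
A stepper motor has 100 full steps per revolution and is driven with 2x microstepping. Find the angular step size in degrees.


step = 360/(100*2) = 360/200 = 1.8000

1.8000 degrees


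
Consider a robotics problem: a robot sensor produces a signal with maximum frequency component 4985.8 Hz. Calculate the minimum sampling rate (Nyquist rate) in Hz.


f_s,min = 2*f_max = 2*4985.8 = 9971.6000

9971.6000 Hz


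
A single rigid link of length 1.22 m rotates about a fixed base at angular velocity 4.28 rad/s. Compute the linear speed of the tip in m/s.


v = L*omega = 1.22 * 4.28 = 5.2216

5.2216 m/s


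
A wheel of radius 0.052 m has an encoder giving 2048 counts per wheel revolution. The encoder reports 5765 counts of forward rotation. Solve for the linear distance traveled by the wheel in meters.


revs = 5765/2048 = 2.814941
d = revs * 2*pi*r = 2.814941 * 2*pi*0.052 = 0.9197

0.9197 m


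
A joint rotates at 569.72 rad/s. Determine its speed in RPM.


RPM = 569.72 * 60/(2*pi) = 5440.4253

5440.4253 RPM


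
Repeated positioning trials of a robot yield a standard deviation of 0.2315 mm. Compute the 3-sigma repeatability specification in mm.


repeatability = 3*sigma = 3*0.2315 = 0.6945

0.6945 mm


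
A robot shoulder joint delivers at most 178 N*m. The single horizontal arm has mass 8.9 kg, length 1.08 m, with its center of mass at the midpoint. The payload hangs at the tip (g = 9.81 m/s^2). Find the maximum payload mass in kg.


tau_arm = m_arm*g*(L/2) = 8.9*9.81*1.08/2 = 47.1469 N*m
tau_payload = tau_max - tau_arm = 178 - 47.1469 = 130.8531
m_payload = tau_payload / (g*L) = 130.8531 / (9.81*1.08) = 12.3507

12.3507 kg


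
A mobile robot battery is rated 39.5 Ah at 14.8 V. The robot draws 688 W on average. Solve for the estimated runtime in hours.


E = 39.5*14.8 = 584.6000 Wh
t = E/P = 584.6000/688 = 0.8497

0.8497 hours


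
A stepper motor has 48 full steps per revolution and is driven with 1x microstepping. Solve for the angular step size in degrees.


step = 360/(48*1) = 360/48 = 7.5000

7.5000 degrees


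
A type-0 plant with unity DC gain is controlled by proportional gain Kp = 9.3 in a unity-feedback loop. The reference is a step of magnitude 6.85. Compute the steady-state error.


e_ss = R/(1 + Kp) = 6.85/(1 + 9.3) = 6.85/10.3000 = 0.6650

0.6650


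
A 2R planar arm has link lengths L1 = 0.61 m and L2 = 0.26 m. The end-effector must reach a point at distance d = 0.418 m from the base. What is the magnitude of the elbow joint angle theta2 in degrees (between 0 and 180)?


cos(th2) = (d^2 - L1^2 - L2^2)/(2*L1*L2) = (0.418^2 - 0.61^2 - 0.26^2)/(2*0.61*0.26) = -0.83535939
th2 = acos(-0.83535939) = 146.6533 deg

146.6533 degrees


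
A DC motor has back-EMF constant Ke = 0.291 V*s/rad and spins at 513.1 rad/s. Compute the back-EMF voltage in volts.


V_emf = Ke * omega = 0.291*513.1 = 149.3121

149.3121 V


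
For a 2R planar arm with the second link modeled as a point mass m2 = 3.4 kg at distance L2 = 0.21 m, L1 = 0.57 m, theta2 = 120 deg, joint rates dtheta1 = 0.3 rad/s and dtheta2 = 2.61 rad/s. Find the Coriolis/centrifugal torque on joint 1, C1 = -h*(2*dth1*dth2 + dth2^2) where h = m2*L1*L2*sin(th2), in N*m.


h = m2*L1*L2*sin(th2) = 3.4*0.57*0.21*sin(120 deg) = 0.352455
C1 = -h*(2*0.3*2.61 + 2.61^2) = -0.352455*8.3781 = -2.9529

-2.9529 N*m


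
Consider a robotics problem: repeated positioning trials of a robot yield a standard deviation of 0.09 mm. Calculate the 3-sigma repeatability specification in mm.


repeatability = 3*sigma = 3*0.09 = 0.2700

0.2700 mm


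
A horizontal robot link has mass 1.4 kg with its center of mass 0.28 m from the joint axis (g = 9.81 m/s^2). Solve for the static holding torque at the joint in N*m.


tau = m*g*L = 1.4 * 9.81 * 0.28 = 3.8455

3.8455 N*m


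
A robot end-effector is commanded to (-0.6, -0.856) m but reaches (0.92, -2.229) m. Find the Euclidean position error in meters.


dx = 0.92 - (-0.6) = 1.5200, dy = -2.229 - (-0.856) = -1.3730
err = sqrt(2.310400 + 1.885129) = 2.0483

2.0483 m


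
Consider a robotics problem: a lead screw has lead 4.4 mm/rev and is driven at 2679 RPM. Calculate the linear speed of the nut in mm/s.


v = lead * (RPM/60) = 4.4*2679/60 = 196.4600

196.4600 mm/s


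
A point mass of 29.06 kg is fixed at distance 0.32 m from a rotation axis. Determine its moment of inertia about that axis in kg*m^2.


I = m*r^2 = 29.06*0.32^2 = 2.9757

2.9757 kg*m^2


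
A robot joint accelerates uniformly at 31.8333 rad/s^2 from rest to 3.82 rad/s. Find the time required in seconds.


t = delta_omega / alpha = 3.82 / 31.8333 = 0.1200

0.1200 s


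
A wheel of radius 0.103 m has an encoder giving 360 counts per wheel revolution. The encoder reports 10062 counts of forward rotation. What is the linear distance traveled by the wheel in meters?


revs = 10062/360 = 27.950000
d = revs * 2*pi*r = 27.950000 * 2*pi*0.103 = 18.0883

18.0883 m


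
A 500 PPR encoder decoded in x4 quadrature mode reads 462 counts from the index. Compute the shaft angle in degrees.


angle = counts * 360 / (PPR*4) = 462 * 360 / 2000 = 83.1600

83.1600 degrees


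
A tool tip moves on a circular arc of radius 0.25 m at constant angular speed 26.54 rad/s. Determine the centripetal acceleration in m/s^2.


a_c = omega^2 * r = 26.54^2 * 0.25 = 176.0929

176.0929 m/s^2


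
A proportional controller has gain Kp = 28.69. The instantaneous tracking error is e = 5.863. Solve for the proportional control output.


u_P = Kp * e = 28.69 * 5.863 = 168.2095

168.2095


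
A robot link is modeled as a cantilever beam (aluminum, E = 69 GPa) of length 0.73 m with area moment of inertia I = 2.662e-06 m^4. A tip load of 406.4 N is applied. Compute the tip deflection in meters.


delta = F*L^3/(3*E*I) = 406.4*0.73^3/(3*6.900e+10*2.662e-06)
      = 158.0965088/551034 = 2.8691e-04

2.8691e-04 m


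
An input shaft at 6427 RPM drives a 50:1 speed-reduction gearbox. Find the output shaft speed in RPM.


omega_out = omega_in / N = 6427 / 50 = 128.5400

128.5400 RPM


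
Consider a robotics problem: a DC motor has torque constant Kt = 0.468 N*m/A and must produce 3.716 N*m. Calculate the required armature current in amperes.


I = tau / Kt = 3.716/0.468 = 7.9402

7.9402 A


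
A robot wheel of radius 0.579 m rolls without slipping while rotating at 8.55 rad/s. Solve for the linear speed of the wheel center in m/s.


v = omega * r = 8.55 * 0.579 = 4.9505

4.9505 m/s


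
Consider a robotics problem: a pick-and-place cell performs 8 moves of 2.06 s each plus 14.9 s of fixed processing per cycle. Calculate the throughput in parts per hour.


T_cycle = 8*2.06 + 14.9 = 31.3800 s
rate = 3600/T = 114.7228

114.7228 parts/hour


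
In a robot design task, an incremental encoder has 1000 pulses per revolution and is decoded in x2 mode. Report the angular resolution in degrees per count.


resolution = 360 / (PPR * 2) = 360 / 2000 = 0.1800

0.1800 degrees


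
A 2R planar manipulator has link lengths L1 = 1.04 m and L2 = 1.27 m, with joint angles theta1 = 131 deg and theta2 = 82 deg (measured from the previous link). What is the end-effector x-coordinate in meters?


x = L1*cos(th1) + L2*cos(th1+th2) = 1.04*cos(131 deg) + 1.27*cos(213 deg) = -1.7474

-1.7474 m


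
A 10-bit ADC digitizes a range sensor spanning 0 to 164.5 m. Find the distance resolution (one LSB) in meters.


res = range / 2^n = 164.5/2^10 = 164.5/1024 = 0.1606

0.1606 m


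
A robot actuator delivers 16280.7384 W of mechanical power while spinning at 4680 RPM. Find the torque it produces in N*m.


omega = 4680 * 2*pi/60 = 490.088454 rad/s
tau = P / omega = 16280.7384 / 490.088454 = 33.2200

33.2200 N*m


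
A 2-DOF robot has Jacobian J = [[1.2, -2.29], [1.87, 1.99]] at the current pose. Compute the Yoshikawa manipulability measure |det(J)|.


det(J) = 1.2*1.99 - (-2.29)*(1.87) = 6.6703
|det(J)| = 6.6703

6.6703


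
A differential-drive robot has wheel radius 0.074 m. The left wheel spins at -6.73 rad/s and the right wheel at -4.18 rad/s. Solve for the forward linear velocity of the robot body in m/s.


v = r*(wR + wL)/2 = 0.074*(-4.18 + -6.73)/2 = -0.4037

-0.4037 m/s


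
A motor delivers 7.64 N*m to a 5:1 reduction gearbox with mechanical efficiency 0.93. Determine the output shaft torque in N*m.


tau_out = tau_in * N * eta = 7.64 * 5 * 0.93 = 35.5260

35.5260 N*m


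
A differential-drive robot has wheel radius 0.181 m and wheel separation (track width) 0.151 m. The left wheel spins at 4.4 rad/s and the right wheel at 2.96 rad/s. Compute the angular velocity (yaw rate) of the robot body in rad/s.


omega = r*(wR - wL)/L = 0.181*(2.96 - (4.4))/0.151 = -1.7261

-1.7261 rad/s


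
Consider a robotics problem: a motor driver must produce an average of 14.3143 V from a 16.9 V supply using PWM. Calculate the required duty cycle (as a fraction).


D = V_avg/V_supply = 14.3143/16.9 = 0.8470

0.8470


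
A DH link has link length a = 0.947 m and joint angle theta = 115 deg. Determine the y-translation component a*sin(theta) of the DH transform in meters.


a*sin(theta) = 0.947*sin(115 deg) = 0.8583

0.8583 m


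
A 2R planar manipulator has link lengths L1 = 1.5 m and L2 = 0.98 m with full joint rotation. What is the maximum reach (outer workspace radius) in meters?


r_max = L1 + L2 = 1.5 + 0.98 = 2.4800

2.4800 m


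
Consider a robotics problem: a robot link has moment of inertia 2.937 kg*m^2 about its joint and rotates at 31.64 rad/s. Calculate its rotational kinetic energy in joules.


KE = (1/2)*I*omega^2 = 0.5*2.937*31.64^2 = 1470.1001

1470.1001 J


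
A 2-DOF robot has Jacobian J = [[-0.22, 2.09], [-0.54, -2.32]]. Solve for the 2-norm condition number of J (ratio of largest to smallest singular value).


JJ^T eigenvalues: trace(JJ^T) = 10.0905, det(JJ^T) = det(J)^2 = 2.68632100
s_max^2 = (10.0905 + sqrt(91.07290625))/2 = 9.81685629
s_min^2 = (10.0905 - sqrt(91.07290625))/2 = 0.27364371
kappa = s_max/s_min = sqrt(9.81685629/0.27364371) = 5.9895

5.9895


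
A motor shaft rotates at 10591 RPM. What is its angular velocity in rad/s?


omega = 10591 * 2*pi/60 = 1109.0869

1109.0869 rad/s


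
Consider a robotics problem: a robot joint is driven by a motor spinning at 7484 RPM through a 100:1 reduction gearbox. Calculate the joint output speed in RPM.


omega_joint = omega_motor / N = 7484 / 100 = 74.8400

74.8400 RPM


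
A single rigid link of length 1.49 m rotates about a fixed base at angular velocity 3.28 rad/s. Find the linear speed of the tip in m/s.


v = L*omega = 1.49 * 3.28 = 4.8872

4.8872 m/s


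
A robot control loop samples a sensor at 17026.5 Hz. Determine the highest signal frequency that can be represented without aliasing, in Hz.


f_max = f_s/2 = 17026.5/2 = 8513.2500

8513.2500 Hz


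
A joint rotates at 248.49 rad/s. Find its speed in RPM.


RPM = 248.49 * 60/(2*pi) = 2372.9047

2372.9047 RPM


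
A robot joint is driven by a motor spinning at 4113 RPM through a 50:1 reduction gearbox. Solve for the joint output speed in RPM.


omega_joint = omega_motor / N = 4113 / 50 = 82.2600

82.2600 RPM


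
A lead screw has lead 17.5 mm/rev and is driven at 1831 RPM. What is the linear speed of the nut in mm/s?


v = lead * (RPM/60) = 17.5*1831/60 = 534.0417

534.0417 mm/s


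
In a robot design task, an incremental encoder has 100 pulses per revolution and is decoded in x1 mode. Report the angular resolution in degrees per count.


resolution = 360 / (PPR * 1) = 360 / 100 = 3.6000

3.6000 degrees


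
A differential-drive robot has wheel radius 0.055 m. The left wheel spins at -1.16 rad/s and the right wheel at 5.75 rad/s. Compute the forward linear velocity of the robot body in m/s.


v = r*(wR + wL)/2 = 0.055*(5.75 + -1.16)/2 = 0.1262

0.1262 m/s


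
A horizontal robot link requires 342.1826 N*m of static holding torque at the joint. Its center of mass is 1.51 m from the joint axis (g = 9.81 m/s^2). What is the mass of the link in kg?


m = tau / (g*L) = 342.1826 / (9.81 * 1.51) = 23.1000

23.1000 kg


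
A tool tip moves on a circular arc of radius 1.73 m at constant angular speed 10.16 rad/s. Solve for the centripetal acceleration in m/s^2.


a_c = omega^2 * r = 10.16^2 * 1.73 = 178.5803

178.5803 m/s^2


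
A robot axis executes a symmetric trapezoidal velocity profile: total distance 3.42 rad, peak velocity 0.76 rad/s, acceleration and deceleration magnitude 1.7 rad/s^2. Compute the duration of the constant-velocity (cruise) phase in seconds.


t_acc = v/a = 0.447059 s, d_acc = v^2/(2a) = 0.169882 rad each
d_cruise = 3.42 - 2*0.169882 = 3.080236 rad
t_cruise = d_cruise/v = 3.080236/0.76 = 4.0529

4.0529 s


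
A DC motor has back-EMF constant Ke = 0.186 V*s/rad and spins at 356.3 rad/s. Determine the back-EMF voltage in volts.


V_emf = Ke * omega = 0.186*356.3 = 66.2718

66.2718 V


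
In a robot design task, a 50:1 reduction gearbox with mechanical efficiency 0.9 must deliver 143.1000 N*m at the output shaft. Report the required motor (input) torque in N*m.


tau_in = tau_out / (N * eta) = 143.1000 / (50 * 0.9) = 3.1800

3.1800 N*m


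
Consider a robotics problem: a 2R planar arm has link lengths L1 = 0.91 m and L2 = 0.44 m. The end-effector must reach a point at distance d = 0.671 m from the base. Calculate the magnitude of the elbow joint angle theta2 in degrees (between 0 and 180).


cos(th2) = (d^2 - L1^2 - L2^2)/(2*L1*L2) = (0.671^2 - 0.91^2 - 0.44^2)/(2*0.91*0.44) = -0.71361014
th2 = acos(-0.71361014) = 135.5294 deg

135.5294 degrees


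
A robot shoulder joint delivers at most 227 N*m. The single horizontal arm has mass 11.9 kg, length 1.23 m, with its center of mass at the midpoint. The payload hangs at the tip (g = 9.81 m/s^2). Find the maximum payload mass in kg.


tau_arm = m_arm*g*(L/2) = 11.9*9.81*1.23/2 = 71.7945 N*m
tau_payload = tau_max - tau_arm = 227 - 71.7945 = 155.2055
m_payload = tau_payload / (g*L) = 155.2055 / (9.81*1.23) = 12.8627

12.8627 kg


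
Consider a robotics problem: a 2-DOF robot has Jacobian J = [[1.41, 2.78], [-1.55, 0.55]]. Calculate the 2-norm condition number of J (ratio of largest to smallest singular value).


JJ^T eigenvalues: trace(JJ^T) = 12.4215, det(JJ^T) = det(J)^2 = 25.85214025
s_max^2 = (12.4215 + sqrt(50.88510125))/2 = 9.77743969
s_min^2 = (12.4215 - sqrt(50.88510125))/2 = 2.64406031
kappa = s_max/s_min = sqrt(9.77743969/2.64406031) = 1.9230

1.9230


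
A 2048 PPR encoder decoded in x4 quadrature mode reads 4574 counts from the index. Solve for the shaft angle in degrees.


angle = counts * 360 / (PPR*4) = 4574 * 360 / 8192 = 201.0059

201.0059 degrees


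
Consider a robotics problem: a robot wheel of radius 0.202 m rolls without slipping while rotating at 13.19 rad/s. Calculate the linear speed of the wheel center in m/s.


v = omega * r = 13.19 * 0.202 = 2.6644

2.6644 m/s


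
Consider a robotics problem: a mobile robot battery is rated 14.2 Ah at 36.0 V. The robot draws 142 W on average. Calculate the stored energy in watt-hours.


E = capacity * V = 14.2*36.0 = 511.2000

511.2000 Wh


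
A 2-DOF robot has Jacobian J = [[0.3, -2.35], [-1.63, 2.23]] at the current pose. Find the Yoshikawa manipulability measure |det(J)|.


det(J) = 0.3*2.23 - (-2.35)*(-1.63) = -3.1615
|det(J)| = 3.1615

3.1615


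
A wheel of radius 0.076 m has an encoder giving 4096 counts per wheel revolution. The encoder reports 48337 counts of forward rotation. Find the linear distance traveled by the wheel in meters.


revs = 48337/4096 = 11.801025
d = revs * 2*pi*r = 11.801025 * 2*pi*0.076 = 5.6353

5.6353 m


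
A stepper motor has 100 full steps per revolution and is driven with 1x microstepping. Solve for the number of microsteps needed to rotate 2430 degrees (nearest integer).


step_size = 360/(100*1) = 360/100 = 3.600000 deg
n = 2430/(360/100) = 2430*100/360 = 675

675 steps


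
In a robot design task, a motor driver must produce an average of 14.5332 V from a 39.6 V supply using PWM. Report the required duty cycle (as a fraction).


D = V_avg/V_supply = 14.5332/39.6 = 0.3670

0.3670


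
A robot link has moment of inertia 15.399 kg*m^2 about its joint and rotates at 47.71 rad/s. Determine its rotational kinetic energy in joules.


KE = (1/2)*I*omega^2 = 0.5*15.399*47.71^2 = 17525.9414

17525.9414 J


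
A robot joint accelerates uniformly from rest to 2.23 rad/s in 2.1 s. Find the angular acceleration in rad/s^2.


alpha = delta_omega / t = 2.23 / 2.1 = 1.0619

1.0619 rad/s^2


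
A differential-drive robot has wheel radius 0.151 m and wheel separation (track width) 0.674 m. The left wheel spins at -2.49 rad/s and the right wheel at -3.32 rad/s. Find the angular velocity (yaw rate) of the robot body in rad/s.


omega = r*(wR - wL)/L = 0.151*(-3.32 - (-2.49))/0.674 = -0.1859

-0.1859 rad/s


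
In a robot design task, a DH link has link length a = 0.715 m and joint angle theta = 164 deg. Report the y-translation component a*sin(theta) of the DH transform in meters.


a*sin(theta) = 0.715*sin(164 deg) = 0.1971

0.1971 m


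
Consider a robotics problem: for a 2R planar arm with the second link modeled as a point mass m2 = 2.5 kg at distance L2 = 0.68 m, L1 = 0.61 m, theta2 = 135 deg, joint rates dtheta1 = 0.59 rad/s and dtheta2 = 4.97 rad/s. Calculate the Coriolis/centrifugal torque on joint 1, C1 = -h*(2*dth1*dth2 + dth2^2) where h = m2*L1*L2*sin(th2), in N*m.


h = m2*L1*L2*sin(th2) = 2.5*0.61*0.68*sin(135 deg) = 0.733270
C1 = -h*(2*0.59*4.97 + 4.97^2) = -0.733270*30.5655 = -22.4128

-22.4128 N*m


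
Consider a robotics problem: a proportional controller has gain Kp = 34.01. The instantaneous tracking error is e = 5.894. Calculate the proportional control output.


u_P = Kp * e = 34.01 * 5.894 = 200.4549

200.4549


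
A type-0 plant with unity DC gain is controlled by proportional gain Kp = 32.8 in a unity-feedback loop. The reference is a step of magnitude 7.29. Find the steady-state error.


e_ss = R/(1 + Kp) = 7.29/(1 + 32.8) = 7.29/33.8000 = 0.2157

0.2157


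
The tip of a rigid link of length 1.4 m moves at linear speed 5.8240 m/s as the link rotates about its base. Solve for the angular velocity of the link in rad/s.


omega = v / L = 5.8240 / 1.4 = 4.1600

4.1600 rad/s


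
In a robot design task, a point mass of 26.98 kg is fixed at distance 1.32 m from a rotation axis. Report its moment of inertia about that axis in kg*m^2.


I = m*r^2 = 26.98*1.32^2 = 47.0100

47.0100 kg*m^2


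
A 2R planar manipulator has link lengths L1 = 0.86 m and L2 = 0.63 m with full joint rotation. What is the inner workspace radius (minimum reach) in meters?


r_min = |L1 - L2| = |0.86 - 0.63| = 0.2300

0.2300 m


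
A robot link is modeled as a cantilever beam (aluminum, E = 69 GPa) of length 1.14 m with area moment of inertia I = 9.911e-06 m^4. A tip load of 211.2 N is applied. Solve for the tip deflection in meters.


delta = F*L^3/(3*E*I) = 211.2*1.14^3/(3*6.900e+10*9.911e-06)
      = 312.9020928/2051577 = 1.5252e-04

1.5252e-04 m


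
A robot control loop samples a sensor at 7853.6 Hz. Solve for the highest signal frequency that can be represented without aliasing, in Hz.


f_max = f_s/2 = 7853.6/2 = 3926.8000

3926.8000 Hz


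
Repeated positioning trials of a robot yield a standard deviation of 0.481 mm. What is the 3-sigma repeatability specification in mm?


repeatability = 3*sigma = 3*0.481 = 1.4430

1.4430 mm


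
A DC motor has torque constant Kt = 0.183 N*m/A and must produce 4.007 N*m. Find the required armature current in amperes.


I = tau / Kt = 4.007/0.183 = 21.8962

21.8962 A


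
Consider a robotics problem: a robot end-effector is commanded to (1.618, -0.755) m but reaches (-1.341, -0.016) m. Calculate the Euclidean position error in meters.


dx = -1.341 - (1.618) = -2.9590, dy = -0.016 - (-0.755) = 0.7390
err = sqrt(8.755681 + 0.546121) = 3.0499

3.0499 m


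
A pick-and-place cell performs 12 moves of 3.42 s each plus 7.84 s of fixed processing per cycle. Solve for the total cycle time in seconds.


T = 12*3.42 + 7.84 = 48.8800

48.8800 s


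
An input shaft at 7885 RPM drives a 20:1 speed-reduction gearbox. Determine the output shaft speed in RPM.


omega_out = omega_in / N = 7885 / 20 = 394.2500

394.2500 RPM


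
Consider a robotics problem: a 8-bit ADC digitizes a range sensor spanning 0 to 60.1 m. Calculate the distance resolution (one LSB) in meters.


res = range / 2^n = 60.1/2^8 = 60.1/256 = 0.2348

0.2348 m


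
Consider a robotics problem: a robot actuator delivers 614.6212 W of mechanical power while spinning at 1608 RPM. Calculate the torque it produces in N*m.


omega = 1608 * 2*pi/60 = 168.389366 rad/s
tau = P / omega = 614.6212 / 168.389366 = 3.6500

3.6500 N*m


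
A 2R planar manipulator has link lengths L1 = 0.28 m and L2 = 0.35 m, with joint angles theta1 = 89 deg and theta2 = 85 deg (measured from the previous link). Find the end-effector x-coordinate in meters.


x = L1*cos(th1) + L2*cos(th1+th2) = 0.28*cos(89 deg) + 0.35*cos(174 deg) = -0.3432

-0.3432 m


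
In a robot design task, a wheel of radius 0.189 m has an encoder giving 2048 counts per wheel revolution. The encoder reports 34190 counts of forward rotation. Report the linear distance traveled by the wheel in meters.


revs = 34190/2048 = 16.694336
d = revs * 2*pi*r = 16.694336 * 2*pi*0.189 = 19.8249

19.8249 m


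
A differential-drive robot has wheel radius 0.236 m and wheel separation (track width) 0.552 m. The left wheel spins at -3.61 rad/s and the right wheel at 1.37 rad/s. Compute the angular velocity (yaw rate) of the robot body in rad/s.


omega = r*(wR - wL)/L = 0.236*(1.37 - (-3.61))/0.552 = 2.1291

2.1291 rad/s


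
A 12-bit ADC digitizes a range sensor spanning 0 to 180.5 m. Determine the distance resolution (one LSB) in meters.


res = range / 2^n = 180.5/2^12 = 180.5/4096 = 0.0441

0.0441 m


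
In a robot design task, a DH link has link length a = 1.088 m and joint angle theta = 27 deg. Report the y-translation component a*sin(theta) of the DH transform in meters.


a*sin(theta) = 1.088*sin(27 deg) = 0.4939

0.4939 m


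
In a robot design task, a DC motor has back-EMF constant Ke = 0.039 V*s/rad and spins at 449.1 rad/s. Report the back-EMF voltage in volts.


V_emf = Ke * omega = 0.039*449.1 = 17.5149

17.5149 V


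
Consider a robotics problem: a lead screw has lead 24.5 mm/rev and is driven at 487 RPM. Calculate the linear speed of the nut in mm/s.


v = lead * (RPM/60) = 24.5*487/60 = 198.8583

198.8583 mm/s


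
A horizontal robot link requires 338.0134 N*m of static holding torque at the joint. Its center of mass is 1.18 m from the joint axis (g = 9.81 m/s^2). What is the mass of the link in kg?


m = tau / (g*L) = 338.0134 / (9.81 * 1.18) = 29.2000

29.2000 kg


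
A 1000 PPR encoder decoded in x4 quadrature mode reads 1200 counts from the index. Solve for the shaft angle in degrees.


angle = counts * 360 / (PPR*4) = 1200 * 360 / 4000 = 108.0000

108.0000 degrees


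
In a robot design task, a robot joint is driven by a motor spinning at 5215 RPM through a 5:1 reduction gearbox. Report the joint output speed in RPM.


omega_joint = omega_motor / N = 5215 / 5 = 1043.0000

1043.0000 RPM


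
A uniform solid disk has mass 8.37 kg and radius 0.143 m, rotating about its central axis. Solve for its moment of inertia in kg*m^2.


I = (1/2)*m*R^2 = 0.5*8.37*0.143^2 = 0.0856

0.0856 kg*m^2


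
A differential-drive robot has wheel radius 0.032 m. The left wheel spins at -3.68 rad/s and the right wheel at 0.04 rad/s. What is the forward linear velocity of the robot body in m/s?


v = r*(wR + wL)/2 = 0.032*(0.04 + -3.68)/2 = -0.0582

-0.0582 m/s


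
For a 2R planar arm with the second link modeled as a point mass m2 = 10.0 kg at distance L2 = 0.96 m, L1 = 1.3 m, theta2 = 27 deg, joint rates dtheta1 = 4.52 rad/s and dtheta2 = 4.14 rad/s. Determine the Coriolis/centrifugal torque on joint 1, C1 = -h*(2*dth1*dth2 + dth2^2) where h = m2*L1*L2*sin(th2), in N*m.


h = m2*L1*L2*sin(th2) = 10.0*1.3*0.96*sin(27 deg) = 5.665801
C1 = -h*(2*4.52*4.14 + 4.14^2) = -5.665801*54.5652 = -309.1556

-309.1556 N*m


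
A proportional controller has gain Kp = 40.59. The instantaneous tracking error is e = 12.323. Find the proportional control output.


u_P = Kp * e = 40.59 * 12.323 = 500.1906

500.1906


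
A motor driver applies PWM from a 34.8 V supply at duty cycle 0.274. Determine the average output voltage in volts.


V_avg = V_supply * D = 34.8*0.274 = 9.5352

9.5352 V


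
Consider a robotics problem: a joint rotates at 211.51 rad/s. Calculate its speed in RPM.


RPM = 211.51 * 60/(2*pi) = 2019.7717

2019.7717 RPM


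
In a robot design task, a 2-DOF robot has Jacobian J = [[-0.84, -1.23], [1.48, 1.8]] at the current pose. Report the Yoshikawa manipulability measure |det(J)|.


det(J) = -0.84*1.8 - (-1.23)*(1.48) = 0.3084
|det(J)| = 0.3084

0.3084


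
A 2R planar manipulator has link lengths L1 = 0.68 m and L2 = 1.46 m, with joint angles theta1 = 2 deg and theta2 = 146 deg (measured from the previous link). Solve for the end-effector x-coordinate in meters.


x = L1*cos(th1) + L2*cos(th1+th2) = 0.68*cos(2 deg) + 1.46*cos(148 deg) = -0.5586

-0.5586 m


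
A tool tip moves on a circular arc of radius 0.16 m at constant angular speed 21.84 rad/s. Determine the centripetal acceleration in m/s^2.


a_c = omega^2 * r = 21.84^2 * 0.16 = 76.3177

76.3177 m/s^2


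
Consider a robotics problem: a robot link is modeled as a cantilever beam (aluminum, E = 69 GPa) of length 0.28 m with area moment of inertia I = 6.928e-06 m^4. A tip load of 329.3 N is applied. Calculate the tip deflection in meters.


delta = F*L^3/(3*E*I) = 329.3*0.28^3/(3*6.900e+10*6.928e-06)
      = 7.2287936/1434096 = 5.0407e-06

5.0407e-06 m


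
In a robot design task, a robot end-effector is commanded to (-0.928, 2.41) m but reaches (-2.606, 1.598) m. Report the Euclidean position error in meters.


dx = -2.606 - (-0.928) = -1.6780, dy = 1.598 - (2.41) = -0.8120
err = sqrt(2.815684 + 0.659344) = 1.8641

1.8641 m


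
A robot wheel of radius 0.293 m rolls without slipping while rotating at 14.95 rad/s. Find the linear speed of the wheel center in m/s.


v = omega * r = 14.95 * 0.293 = 4.3803

4.3803 m/s


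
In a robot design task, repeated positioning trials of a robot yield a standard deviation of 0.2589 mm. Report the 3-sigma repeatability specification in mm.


repeatability = 3*sigma = 3*0.2589 = 0.7767

0.7767 mm


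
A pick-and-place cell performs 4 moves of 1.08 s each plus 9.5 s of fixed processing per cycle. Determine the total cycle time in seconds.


T = 4*1.08 + 9.5 = 13.8200

13.8200 s


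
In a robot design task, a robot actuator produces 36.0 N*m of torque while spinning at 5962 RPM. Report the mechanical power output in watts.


omega = 5962 * 2*pi/60 = 624.339180 rad/s
P = tau * omega = 36.0 * 624.339180 = 22476.2105

22476.2105 W


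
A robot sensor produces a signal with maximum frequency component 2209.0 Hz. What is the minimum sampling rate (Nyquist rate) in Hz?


f_s,min = 2*f_max = 2*2209.0 = 4418.0000

4418.0000 Hz


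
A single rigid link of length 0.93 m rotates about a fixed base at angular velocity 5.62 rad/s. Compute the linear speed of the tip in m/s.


v = L*omega = 0.93 * 5.62 = 5.2266

5.2266 m/s


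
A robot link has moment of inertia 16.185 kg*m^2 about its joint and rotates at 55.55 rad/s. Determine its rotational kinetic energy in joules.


KE = (1/2)*I*omega^2 = 0.5*16.185*55.55^2 = 24971.8567

24971.8567 J


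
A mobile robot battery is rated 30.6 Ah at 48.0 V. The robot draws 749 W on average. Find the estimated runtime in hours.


E = 30.6*48.0 = 1468.8000 Wh
t = E/P = 1468.8000/749 = 1.9610

1.9610 hours


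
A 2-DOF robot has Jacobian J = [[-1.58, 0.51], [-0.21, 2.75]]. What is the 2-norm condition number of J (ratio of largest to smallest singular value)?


JJ^T eigenvalues: trace(JJ^T) = 10.3631, det(JJ^T) = det(J)^2 = 17.95979641
s_max^2 = (10.3631 + sqrt(35.55465597))/2 = 8.16293625
s_min^2 = (10.3631 - sqrt(35.55465597))/2 = 2.20016375
kappa = s_max/s_min = sqrt(8.16293625/2.20016375) = 1.9262

1.9262


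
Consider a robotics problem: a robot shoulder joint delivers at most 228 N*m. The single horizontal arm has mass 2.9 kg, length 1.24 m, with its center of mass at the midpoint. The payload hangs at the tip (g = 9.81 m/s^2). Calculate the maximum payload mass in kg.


tau_arm = m_arm*g*(L/2) = 2.9*9.81*1.24/2 = 17.6384 N*m
tau_payload = tau_max - tau_arm = 228 - 17.6384 = 210.3616
m_payload = tau_payload / (g*L) = 210.3616 / (9.81*1.24) = 17.2932

17.2932 kg


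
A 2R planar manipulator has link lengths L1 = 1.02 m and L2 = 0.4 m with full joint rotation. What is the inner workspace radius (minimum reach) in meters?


r_min = |L1 - L2| = |1.02 - 0.4| = 0.6200

0.6200 m


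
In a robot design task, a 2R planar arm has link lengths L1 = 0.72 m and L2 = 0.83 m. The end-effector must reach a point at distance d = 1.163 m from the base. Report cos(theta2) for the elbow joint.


cos(th2) = (d^2 - L1^2 - L2^2)/(2*L1*L2) = (1.163^2 - 0.72^2 - 0.83^2)/(2*0.72*0.83) = 0.1215

0.1215


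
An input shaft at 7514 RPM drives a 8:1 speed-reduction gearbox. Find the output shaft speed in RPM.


omega_out = omega_in / N = 7514 / 8 = 939.2500

939.2500 RPM


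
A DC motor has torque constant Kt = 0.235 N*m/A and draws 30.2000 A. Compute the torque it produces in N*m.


tau = Kt * I = 0.235*30.2000 = 7.0970

7.0970 N*m


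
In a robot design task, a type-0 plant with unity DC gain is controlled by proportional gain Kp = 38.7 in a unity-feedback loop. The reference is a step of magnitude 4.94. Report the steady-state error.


e_ss = R/(1 + Kp) = 4.94/(1 + 38.7) = 4.94/39.7000 = 0.1244

0.1244


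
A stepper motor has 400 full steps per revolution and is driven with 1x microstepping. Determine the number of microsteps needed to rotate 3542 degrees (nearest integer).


step_size = 360/(400*1) = 360/400 = 0.900000 deg
n = 3542/(360/400) = 3542*400/360 = 3935.5556 -> 3936

3936 steps


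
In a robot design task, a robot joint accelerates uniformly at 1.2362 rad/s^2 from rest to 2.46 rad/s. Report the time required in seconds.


t = delta_omega / alpha = 2.46 / 1.2362 = 1.9900

1.9900 s


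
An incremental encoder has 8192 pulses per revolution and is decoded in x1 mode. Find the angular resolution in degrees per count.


resolution = 360 / (PPR * 1) = 360 / 8192 = 0.0439

0.0439 degrees
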